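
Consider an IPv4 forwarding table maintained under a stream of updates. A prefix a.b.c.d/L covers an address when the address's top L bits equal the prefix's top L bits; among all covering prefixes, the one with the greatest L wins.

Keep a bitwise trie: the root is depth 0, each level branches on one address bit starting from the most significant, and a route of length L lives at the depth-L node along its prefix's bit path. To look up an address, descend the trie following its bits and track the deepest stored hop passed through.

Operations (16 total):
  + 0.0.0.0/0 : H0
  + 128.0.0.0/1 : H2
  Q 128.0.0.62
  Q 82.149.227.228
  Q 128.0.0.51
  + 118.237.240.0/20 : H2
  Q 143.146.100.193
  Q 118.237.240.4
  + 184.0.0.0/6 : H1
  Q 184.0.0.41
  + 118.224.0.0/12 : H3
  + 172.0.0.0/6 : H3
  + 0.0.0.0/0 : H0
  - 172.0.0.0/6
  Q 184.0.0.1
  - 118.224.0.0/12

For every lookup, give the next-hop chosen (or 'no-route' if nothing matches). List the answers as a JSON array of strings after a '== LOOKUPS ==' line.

Process each operation:
  + 0.0.0.0/0 (H0) depth=0
  + 128.0.0.0/1 (H2) depth=1
  ? 128.0.0.62  path d0:H0→d1:H2  best=H2
  ? 82.149.227.228  path d0:H0  best=H0
  ? 128.0.0.51  path d0:H0→d1:H2  best=H2
  + 118.237.240.0/20 (H2) depth=20
  ? 143.146.100.193  path d0:H0→d1:H2  best=H2
  ? 118.237.240.4  path d0:H0→d1:-→d2:-→d3:-→d4:-→d5:-→d6:-→d7:-→d8:-→d9:-→d10:-→d11:-→d12:-→d13:-→d14:-→d15:-→d16:-→d17:-→d18:-→d19:-→d20:H2  best=H2
  + 184.0.0.0/6 (H1) depth=6
  ? 184.0.0.41  path d0:H0→d1:H2→d2:-→d3:-→d4:-→d5:-→d6:H1  best=H1
  + 118.224.0.0/12 (H3) depth=12
  + 172.0.0.0/6 (H3) depth=6
  + 0.0.0.0/0 (H0) depth=0
  - 172.0.0.0/6 clear@6
  ? 184.0.0.1  path d0:H0→d1:H2→d2:-→d3:-→d4:-→d5:-→d6:H1  best=H1
  - 118.224.0.0/12 clear@12

== LOOKUPS ==
["H2","H0","H2","H2","H2","H1","H1"]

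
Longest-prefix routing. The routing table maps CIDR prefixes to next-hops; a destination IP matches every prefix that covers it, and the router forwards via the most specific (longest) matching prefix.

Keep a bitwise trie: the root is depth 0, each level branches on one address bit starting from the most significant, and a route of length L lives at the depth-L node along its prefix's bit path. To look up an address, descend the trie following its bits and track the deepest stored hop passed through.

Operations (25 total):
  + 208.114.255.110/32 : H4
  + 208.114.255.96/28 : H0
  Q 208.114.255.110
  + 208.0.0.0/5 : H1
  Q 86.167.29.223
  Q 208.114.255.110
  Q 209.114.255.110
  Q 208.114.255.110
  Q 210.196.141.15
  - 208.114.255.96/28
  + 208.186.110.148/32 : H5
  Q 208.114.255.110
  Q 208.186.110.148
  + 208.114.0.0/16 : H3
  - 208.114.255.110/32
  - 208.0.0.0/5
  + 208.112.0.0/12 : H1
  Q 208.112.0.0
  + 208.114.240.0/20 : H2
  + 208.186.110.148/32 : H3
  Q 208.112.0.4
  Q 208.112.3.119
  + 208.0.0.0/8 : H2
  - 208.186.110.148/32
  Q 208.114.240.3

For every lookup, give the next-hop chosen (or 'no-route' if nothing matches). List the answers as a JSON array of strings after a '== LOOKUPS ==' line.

Process each operation:
  add 208.114.255.110/32 -> H4 at depth 32
  add 208.114.255.96/28 -> H0 at depth 28
  ? 208.114.255.110  path d0:-→d1:-→d2:-→d3:-→d4:-→d5:-→d6:-→d7:-→d8:-→d9:-→d10:-→d11:-→d12:-→d13:-→d14:-→d15:-→d16:-→d17:-→d18:-→d19:-→d20:-→d21:-→d22:-→d23:-→d24:-→d25:-→d26:-→d27:-→d28:H0→d29:-→d30:-→d31:-→d32:H4  best=H4
  add 208.0.0.0/5 -> H1 at depth 5
  ? 86.167.29.223  path d0:-  best=no-route
  ? 208.114.255.110  path d0:-→d1:-→d2:-→d3:-→d4:-→d5:H1→d6:-→d7:-→d8:-→d9:-→d10:-→d11:-→d12:-→d13:-→d14:-→d15:-→d16:-→d17:-→d18:-→d19:-→d20:-→d21:-→d22:-→d23:-→d24:-→d25:-→d26:-→d27:-→d28:H0→d29:-→d30:-→d31:-→d32:H4  best=H4
  ? 209.114.255.110  path d0:-→d1:-→d2:-→d3:-→d4:-→d5:H1→d6:-→d7:-  best=H1
  ? 208.114.255.110  path d0:-→d1:-→d2:-→d3:-→d4:-→d5:H1→d6:-→d7:-→d8:-→d9:-→d10:-→d11:-→d12:-→d13:-→d14:-→d15:-→d16:-→d17:-→d18:-→d19:-→d20:-→d21:-→d22:-→d23:-→d24:-→d25:-→d26:-→d27:-→d28:H0→d29:-→d30:-→d31:-→d32:H4  best=H4
  ? 210.196.141.15  path d0:-→d1:-→d2:-→d3:-→d4:-→d5:H1→d6:-  best=H1
  del 208.114.255.96/28 (clear depth 28)
  add 208.186.110.148/32 -> H5 at depth 32
  ? 208.114.255.110  path d0:-→d1:-→d2:-→d3:-→d4:-→d5:H1→d6:-→d7:-→d8:-→d9:-→d10:-→d11:-→d12:-→d13:-→d14:-→d15:-→d16:-→d17:-→d18:-→d19:-→d20:-→d21:-→d22:-→d23:-→d24:-→d25:-→d26:-→d27:-→d28:-→d29:-→d30:-→d31:-→d32:H4  best=H4
  ? 208.186.110.148  path d0:-→d1:-→d2:-→d3:-→d4:-→d5:H1→d6:-→d7:-→d8:-→d9:-→d10:-→d11:-→d12:-→d13:-→d14:-→d15:-→d16:-→d17:-→d18:-→d19:-→d20:-→d21:-→d22:-→d23:-→d24:-→d25:-→d26:-→d27:-→d28:-→d29:-→d30:-→d31:-→d32:H5  best=H5
  add 208.114.0.0/16 -> H3 at depth 16
  del 208.114.255.110/32 (clear depth 32)
  del 208.0.0.0/5 (clear depth 5)
  add 208.112.0.0/12 -> H1 at depth 12
  ? 208.112.0.0  path d0:-→d1:-→d2:-→d3:-→d4:-→d5:-→d6:-→d7:-→d8:-→d9:-→d10:-→d11:-→d12:H1→d13:-→d14:-  best=H1
  add 208.114.240.0/20 -> H2 at depth 20
  add 208.186.110.148/32 -> H3 at depth 32
  ? 208.112.0.4  path d0:-→d1:-→d2:-→d3:-→d4:-→d5:-→d6:-→d7:-→d8:-→d9:-→d10:-→d11:-→d12:H1→d13:-→d14:-  best=H1
  ? 208.112.3.119  path d0:-→d1:-→d2:-→d3:-→d4:-→d5:-→d6:-→d7:-→d8:-→d9:-→d10:-→d11:-→d12:H1→d13:-→d14:-  best=H1
  add 208.0.0.0/8 -> H2 at depth 8
  del 208.186.110.148/32 (clear depth 32)
  ? 208.114.240.3  path d0:-→d1:-→d2:-→d3:-→d4:-→d5:-→d6:-→d7:-→d8:H2→d9:-→d10:-→d11:-→d12:H1→d13:-→d14:-→d15:-→d16:H3→d17:-→d18:-→d19:-→d20:H2  best=H2

== LOOKUPS ==
["H4","no-route","H4","H1","H4","H1","H4","H5","H1","H1","H1","H2"]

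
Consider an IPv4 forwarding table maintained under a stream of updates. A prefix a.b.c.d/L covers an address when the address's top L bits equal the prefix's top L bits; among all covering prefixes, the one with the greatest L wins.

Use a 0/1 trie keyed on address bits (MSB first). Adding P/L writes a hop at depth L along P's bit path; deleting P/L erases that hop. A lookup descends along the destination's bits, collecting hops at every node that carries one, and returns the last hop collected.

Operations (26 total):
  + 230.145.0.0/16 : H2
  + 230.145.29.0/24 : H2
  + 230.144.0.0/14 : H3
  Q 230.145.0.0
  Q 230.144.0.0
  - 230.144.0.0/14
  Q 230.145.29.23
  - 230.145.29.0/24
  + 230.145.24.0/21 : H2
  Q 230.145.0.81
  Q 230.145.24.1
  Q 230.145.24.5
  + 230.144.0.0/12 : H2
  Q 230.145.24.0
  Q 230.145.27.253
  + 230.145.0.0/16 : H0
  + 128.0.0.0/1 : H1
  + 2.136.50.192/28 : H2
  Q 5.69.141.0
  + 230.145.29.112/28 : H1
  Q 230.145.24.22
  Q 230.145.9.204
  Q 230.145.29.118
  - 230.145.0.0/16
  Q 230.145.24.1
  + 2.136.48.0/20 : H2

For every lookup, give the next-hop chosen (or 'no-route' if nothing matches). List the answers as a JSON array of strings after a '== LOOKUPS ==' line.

Process each operation:
  + 230.145.0.0/16 (H2) depth=16
  + 230.145.29.0/24 (H2) depth=24
  + 230.144.0.0/14 (H3) depth=14
  ? 230.145.0.0  path d0:-→d1:-→d2:-→d3:-→d4:-→d5:-→d6:-→d7:-→d8:-→d9:-→d10:-→d11:-→d12:-→d13:-→d14:H3→d15:-→d16:H2→d17:-→d18:-→d19:-  best=H2
  ? 230.144.0.0  path d0:-→d1:-→d2:-→d3:-→d4:-→d5:-→d6:-→d7:-→d8:-→d9:-→d10:-→d11:-→d12:-→d13:-→d14:H3→d15:-  best=H3
  del 230.144.0.0/14 (clear depth 14)
  ? 230.145.29.23  path d0:-→d1:-→d2:-→d3:-→d4:-→d5:-→d6:-→d7:-→d8:-→d9:-→d10:-→d11:-→d12:-→d13:-→d14:-→d15:-→d16:H2→d17:-→d18:-→d19:-→d20:-→d21:-→d22:-→d23:-→d24:H2  best=H2
  del 230.145.29.0/24 (clear depth 24)
  + 230.145.24.0/21 (H2) depth=21
  ? 230.145.0.81  path d0:-→d1:-→d2:-→d3:-→d4:-→d5:-→d6:-→d7:-→d8:-→d9:-→d10:-→d11:-→d12:-→d13:-→d14:-→d15:-→d16:H2→d17:-→d18:-→d19:-  best=H2
  ? 230.145.24.1  path d0:-→d1:-→d2:-→d3:-→d4:-→d5:-→d6:-→d7:-→d8:-→d9:-→d10:-→d11:-→d12:-→d13:-→d14:-→d15:-→d16:H2→d17:-→d18:-→d19:-→d20:-→d21:H2  best=H2
  ? 230.145.24.5  path d0:-→d1:-→d2:-→d3:-→d4:-→d5:-→d6:-→d7:-→d8:-→d9:-→d10:-→d11:-→d12:-→d13:-→d14:-→d15:-→d16:H2→d17:-→d18:-→d19:-→d20:-→d21:H2  best=H2
  + 230.144.0.0/12 (H2) depth=12
  ? 230.145.24.0  path d0:-→d1:-→d2:-→d3:-→d4:-→d5:-→d6:-→d7:-→d8:-→d9:-→d10:-→d11:-→d12:H2→d13:-→d14:-→d15:-→d16:H2→d17:-→d18:-→d19:-→d20:-→d21:H2  best=H2
  ? 230.145.27.253  path d0:-→d1:-→d2:-→d3:-→d4:-→d5:-→d6:-→d7:-→d8:-→d9:-→d10:-→d11:-→d12:H2→d13:-→d14:-→d15:-→d16:H2→d17:-→d18:-→d19:-→d20:-→d21:H2  best=H2
  + 230.145.0.0/16 (H0) depth=16
  + 128.0.0.0/1 (H1) depth=1
  + 2.136.50.192/28 (H2) depth=28
  ? 5.69.141.0  path d0:-→d1:-→d2:-→d3:-→d4:-→d5:-  best=no-route
  + 230.145.29.112/28 (H1) depth=28
  ? 230.145.24.22  path d0:-→d1:H1→d2:-→d3:-→d4:-→d5:-→d6:-→d7:-→d8:-→d9:-→d10:-→d11:-→d12:H2→d13:-→d14:-→d15:-→d16:H0→d17:-→d18:-→d19:-→d20:-→d21:H2  best=H2
  ? 230.145.9.204  path d0:-→d1:H1→d2:-→d3:-→d4:-→d5:-→d6:-→d7:-→d8:-→d9:-→d10:-→d11:-→d12:H2→d13:-→d14:-→d15:-→d16:H0→d17:-→d18:-→d19:-  best=H0
  ? 230.145.29.118  path d0:-→d1:H1→d2:-→d3:-→d4:-→d5:-→d6:-→d7:-→d8:-→d9:-→d10:-→d11:-→d12:H2→d13:-→d14:-→d15:-→d16:H0→d17:-→d18:-→d19:-→d20:-→d21:H2→d22:-→d23:-→d24:-→d25:-→d26:-→d27:-→d28:H1  best=H1
  del 230.145.0.0/16 (clear depth 16)
  ? 230.145.24.1  path d0:-→d1:H1→d2:-→d3:-→d4:-→d5:-→d6:-→d7:-→d8:-→d9:-→d10:-→d11:-→d12:H2→d13:-→d14:-→d15:-→d16:-→d17:-→d18:-→d19:-→d20:-→d21:H2  best=H2
  + 2.136.48.0/20 (H2) depth=20

== LOOKUPS ==
["H2","H3","H2","H2","H2","H2","H2","H2","no-route","H2","H0","H1","H2"]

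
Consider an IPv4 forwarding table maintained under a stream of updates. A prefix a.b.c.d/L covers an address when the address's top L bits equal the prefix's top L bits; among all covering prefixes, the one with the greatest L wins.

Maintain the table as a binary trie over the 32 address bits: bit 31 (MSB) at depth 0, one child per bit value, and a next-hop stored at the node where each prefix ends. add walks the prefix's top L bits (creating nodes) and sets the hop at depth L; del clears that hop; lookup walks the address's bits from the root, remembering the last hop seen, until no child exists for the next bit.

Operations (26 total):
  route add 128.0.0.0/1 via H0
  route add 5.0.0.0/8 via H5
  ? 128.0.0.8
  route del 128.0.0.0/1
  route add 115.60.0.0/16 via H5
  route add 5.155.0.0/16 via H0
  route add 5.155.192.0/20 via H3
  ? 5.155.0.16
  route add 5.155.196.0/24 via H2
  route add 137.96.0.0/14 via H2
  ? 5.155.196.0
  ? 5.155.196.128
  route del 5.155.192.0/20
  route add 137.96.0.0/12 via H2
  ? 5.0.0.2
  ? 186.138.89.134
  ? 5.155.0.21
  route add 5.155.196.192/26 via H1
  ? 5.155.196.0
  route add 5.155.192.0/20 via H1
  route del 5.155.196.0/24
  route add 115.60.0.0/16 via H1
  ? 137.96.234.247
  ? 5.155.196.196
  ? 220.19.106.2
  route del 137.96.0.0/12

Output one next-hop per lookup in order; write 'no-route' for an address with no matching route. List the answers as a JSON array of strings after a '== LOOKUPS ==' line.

Trace:
  add 128.0.0.0/1 -> H0 at depth 1
  add 5.0.0.0/8 -> H5 at depth 8
  ? 128.0.0.8  path d0:-→d1:H0  best=H0
  del 128.0.0.0/1 (clear depth 1)
  add 115.60.0.0/16 -> H5 at depth 16
  add 5.155.0.0/16 -> H0 at depth 16
  add 5.155.192.0/20 -> H3 at depth 20
  ? 5.155.0.16  path d0:-→d1:-→d2:-→d3:-→d4:-→d5:-→d6:-→d7:-→d8:H5→d9:-→d10:-→d11:-→d12:-→d13:-→d14:-→d15:-→d16:H0  best=H0
  add 5.155.196.0/24 -> H2 at depth 24
  add 137.96.0.0/14 -> H2 at depth 14
  ? 5.155.196.0  path d0:-→d1:-→d2:-→d3:-→d4:-→d5:-→d6:-→d7:-→d8:H5→d9:-→d10:-→d11:-→d12:-→d13:-→d14:-→d15:-→d16:H0→d17:-→d18:-→d19:-→d20:H3→d21:-→d22:-→d23:-→d24:H2  best=H2
  ? 5.155.196.128  path d0:-→d1:-→d2:-→d3:-→d4:-→d5:-→d6:-→d7:-→d8:H5→d9:-→d10:-→d11:-→d12:-→d13:-→d14:-→d15:-→d16:H0→d17:-→d18:-→d19:-→d20:H3→d21:-→d22:-→d23:-→d24:H2  best=H2
  del 5.155.192.0/20 (clear depth 20)
  add 137.96.0.0/12 -> H2 at depth 12
  ? 5.0.0.2  path d0:-→d1:-→d2:-→d3:-→d4:-→d5:-→d6:-→d7:-→d8:H5  best=H5
  ? 186.138.89.134  path d0:-→d1:-→d2:-  best=no-route
  ? 5.155.0.21  path d0:-→d1:-→d2:-→d3:-→d4:-→d5:-→d6:-→d7:-→d8:H5→d9:-→d10:-→d11:-→d12:-→d13:-→d14:-→d15:-→d16:H0  best=H0
  add 5.155.196.192/26 -> H1 at depth 26
  ? 5.155.196.0  path d0:-→d1:-→d2:-→d3:-→d4:-→d5:-→d6:-→d7:-→d8:H5→d9:-→d10:-→d11:-→d12:-→d13:-→d14:-→d15:-→d16:H0→d17:-→d18:-→d19:-→d20:-→d21:-→d22:-→d23:-→d24:H2  best=H2
  add 5.155.192.0/20 -> H1 at depth 20
  del 5.155.196.0/24 (clear depth 24)
  add 115.60.0.0/16 -> H1 at depth 16
  ? 137.96.234.247  path d0:-→d1:-→d2:-→d3:-→d4:-→d5:-→d6:-→d7:-→d8:-→d9:-→d10:-→d11:-→d12:H2→d13:-→d14:H2  best=H2
  ? 5.155.196.196  path d0:-→d1:-→d2:-→d3:-→d4:-→d5:-→d6:-→d7:-→d8:H5→d9:-→d10:-→d11:-→d12:-→d13:-→d14:-→d15:-→d16:H0→d17:-→d18:-→d19:-→d20:H1→d21:-→d22:-→d23:-→d24:-→d25:-→d26:H1  best=H1
  ? 220.19.106.2  path d0:-→d1:-  best=no-route
  del 137.96.0.0/12 (clear depth 12)

== LOOKUPS ==
["H0","H0","H2","H2","H5","no-route","H0","H2","H2","H1","no-route"]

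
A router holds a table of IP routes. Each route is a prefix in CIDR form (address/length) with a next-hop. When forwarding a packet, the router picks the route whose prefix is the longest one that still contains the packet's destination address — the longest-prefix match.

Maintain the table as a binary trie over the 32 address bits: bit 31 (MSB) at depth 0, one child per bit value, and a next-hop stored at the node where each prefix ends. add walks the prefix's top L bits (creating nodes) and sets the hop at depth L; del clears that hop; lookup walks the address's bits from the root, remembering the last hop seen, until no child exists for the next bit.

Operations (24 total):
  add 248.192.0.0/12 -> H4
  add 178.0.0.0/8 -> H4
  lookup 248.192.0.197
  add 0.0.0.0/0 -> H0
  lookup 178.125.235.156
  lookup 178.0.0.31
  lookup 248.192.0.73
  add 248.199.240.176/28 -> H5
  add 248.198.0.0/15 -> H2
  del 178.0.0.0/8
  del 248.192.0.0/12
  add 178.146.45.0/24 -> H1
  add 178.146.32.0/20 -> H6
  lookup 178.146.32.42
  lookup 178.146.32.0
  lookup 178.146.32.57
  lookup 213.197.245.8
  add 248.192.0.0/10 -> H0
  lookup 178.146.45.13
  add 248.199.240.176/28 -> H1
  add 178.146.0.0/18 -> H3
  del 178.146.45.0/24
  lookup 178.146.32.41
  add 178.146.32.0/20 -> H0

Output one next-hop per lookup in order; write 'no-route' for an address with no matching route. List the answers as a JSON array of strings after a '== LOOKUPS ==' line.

Trace:
  add 248.192.0.0/12 -> H4 at depth 12
  add 178.0.0.0/8 -> H4 at depth 8
  ? 248.192.0.197  path d0:-→d1:-→d2:-→d3:-→d4:-→d5:-→d6:-→d7:-→d8:-→d9:-→d10:-→d11:-→d12:H4  best=H4
  add 0.0.0.0/0 -> H0 at depth 0
  ? 178.125.235.156  path d0:H0→d1:-→d2:-→d3:-→d4:-→d5:-→d6:-→d7:-→d8:H4  best=H4
  ? 178.0.0.31  path d0:H0→d1:-→d2:-→d3:-→d4:-→d5:-→d6:-→d7:-→d8:H4  best=H4
  ? 248.192.0.73  path d0:H0→d1:-→d2:-→d3:-→d4:-→d5:-→d6:-→d7:-→d8:-→d9:-→d10:-→d11:-→d12:H4  best=H4
  add 248.199.240.176/28 -> H5 at depth 28
  add 248.198.0.0/15 -> H2 at depth 15
  - 178.0.0.0/8 clear@8
  - 248.192.0.0/12 clear@12
  add 178.146.45.0/24 -> H1 at depth 24
  add 178.146.32.0/20 -> H6 at depth 20
  ? 178.146.32.42  path d0:H0→d1:-→d2:-→d3:-→d4:-→d5:-→d6:-→d7:-→d8:-→d9:-→d10:-→d11:-→d12:-→d13:-→d14:-→d15:-→d16:-→d17:-→d18:-→d19:-→d20:H6  best=H6
  ? 178.146.32.0  path d0:H0→d1:-→d2:-→d3:-→d4:-→d5:-→d6:-→d7:-→d8:-→d9:-→d10:-→d11:-→d12:-→d13:-→d14:-→d15:-→d16:-→d17:-→d18:-→d19:-→d20:H6  best=H6
  ? 178.146.32.57  path d0:H0→d1:-→d2:-→d3:-→d4:-→d5:-→d6:-→d7:-→d8:-→d9:-→d10:-→d11:-→d12:-→d13:-→d14:-→d15:-→d16:-→d17:-→d18:-→d19:-→d20:H6  best=H6
  ? 213.197.245.8  path d0:H0→d1:-→d2:-  best=H0
  add 248.192.0.0/10 -> H0 at depth 10
  ? 178.146.45.13  path d0:H0→d1:-→d2:-→d3:-→d4:-→d5:-→d6:-→d7:-→d8:-→d9:-→d10:-→d11:-→d12:-→d13:-→d14:-→d15:-→d16:-→d17:-→d18:-→d19:-→d20:H6→d21:-→d22:-→d23:-→d24:H1  best=H1
  add 248.199.240.176/28 -> H1 at depth 28
  add 178.146.0.0/18 -> H3 at depth 18
  - 178.146.45.0/24 clear@24
  ? 178.146.32.41  path d0:H0→d1:-→d2:-→d3:-→d4:-→d5:-→d6:-→d7:-→d8:-→d9:-→d10:-→d11:-→d12:-→d13:-→d14:-→d15:-→d16:-→d17:-→d18:H3→d19:-→d20:H6  best=H6
  add 178.146.32.0/20 -> H0 at depth 20

== LOOKUPS ==
["H4","H4","H4","H4","H6","H6","H6","H0","H1","H6"]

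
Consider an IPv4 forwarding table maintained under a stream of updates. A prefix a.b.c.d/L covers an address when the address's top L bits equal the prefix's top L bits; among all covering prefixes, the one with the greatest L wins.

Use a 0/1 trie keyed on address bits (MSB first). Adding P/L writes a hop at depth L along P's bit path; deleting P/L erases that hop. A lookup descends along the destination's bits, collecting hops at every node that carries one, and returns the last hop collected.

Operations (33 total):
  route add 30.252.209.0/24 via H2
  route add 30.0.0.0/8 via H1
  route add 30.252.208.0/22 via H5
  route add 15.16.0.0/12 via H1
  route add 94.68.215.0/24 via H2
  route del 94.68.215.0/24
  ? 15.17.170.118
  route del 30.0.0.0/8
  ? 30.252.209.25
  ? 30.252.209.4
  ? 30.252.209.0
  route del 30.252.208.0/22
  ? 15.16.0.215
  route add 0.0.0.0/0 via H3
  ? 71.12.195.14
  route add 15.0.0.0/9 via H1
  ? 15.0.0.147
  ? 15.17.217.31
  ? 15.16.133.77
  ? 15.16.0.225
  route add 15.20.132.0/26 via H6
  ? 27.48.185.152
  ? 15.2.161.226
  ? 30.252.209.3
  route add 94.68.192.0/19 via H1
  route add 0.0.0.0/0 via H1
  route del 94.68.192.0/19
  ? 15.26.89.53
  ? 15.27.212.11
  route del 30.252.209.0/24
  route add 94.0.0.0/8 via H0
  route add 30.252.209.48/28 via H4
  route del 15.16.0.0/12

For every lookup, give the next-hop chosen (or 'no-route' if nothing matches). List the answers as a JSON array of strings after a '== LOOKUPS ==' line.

Trace:
  + 30.252.209.0/24 (H2) depth=24
  + 30.0.0.0/8 (H1) depth=8
  + 30.252.208.0/22 (H5) depth=22
  + 15.16.0.0/12 (H1) depth=12
  + 94.68.215.0/24 (H2) depth=24
  del 94.68.215.0/24 (clear depth 24)
  Q 15.17.170.118: descend 000011110001 ; hops seen [H1] ; pick H1
  del 30.0.0.0/8 (clear depth 8)
  Q 30.252.209.25: descend 000111101111110011010001 ; hops seen [H5,H2] ; pick H2
  Q 30.252.209.4: descend 000111101111110011010001 ; hops seen [H5,H2] ; pick H2
  Q 30.252.209.0: descend 000111101111110011010001 ; hops seen [H5,H2] ; pick H2
  del 30.252.208.0/22 (clear depth 22)
  Q 15.16.0.215: descend 000011110001 ; hops seen [H1] ; pick H1
  + 0.0.0.0/0 (H3) depth=0
  Q 71.12.195.14: descend 010 ; hops seen [H3] ; pick H3
  + 15.0.0.0/9 (H1) depth=9
  Q 15.0.0.147: descend 00001111000 ; hops seen [H3,H1] ; pick H1
  Q 15.17.217.31: descend 000011110001 ; hops seen [H3,H1,H1] ; pick H1
  Q 15.16.133.77: descend 000011110001 ; hops seen [H3,H1,H1] ; pick H1
  Q 15.16.0.225: descend 000011110001 ; hops seen [H3,H1,H1] ; pick H1
  + 15.20.132.0/26 (H6) depth=26
  Q 27.48.185.152: descend 00011 ; hops seen [H3] ; pick H3
  Q 15.2.161.226: descend 00001111000 ; hops seen [H3,H1] ; pick H1
  Q 30.252.209.3: descend 000111101111110011010001 ; hops seen [H3,H2] ; pick H2
  + 94.68.192.0/19 (H1) depth=19
  + 0.0.0.0/0 (H1) depth=0
  del 94.68.192.0/19 (clear depth 19)
  Q 15.26.89.53: descend 000011110001 ; hops seen [H1,H1,H1] ; pick H1
  Q 15.27.212.11: descend 000011110001 ; hops seen [H1,H1,H1] ; pick H1
  del 30.252.209.0/24 (clear depth 24)
  + 94.0.0.0/8 (H0) depth=8
  + 30.252.209.48/28 (H4) depth=28
  del 15.16.0.0/12 (clear depth 12)

== LOOKUPS ==
["H1","H2","H2","H2","H1","H3","H1","H1","H1","H1","H3","H1","H2","H1","H1"]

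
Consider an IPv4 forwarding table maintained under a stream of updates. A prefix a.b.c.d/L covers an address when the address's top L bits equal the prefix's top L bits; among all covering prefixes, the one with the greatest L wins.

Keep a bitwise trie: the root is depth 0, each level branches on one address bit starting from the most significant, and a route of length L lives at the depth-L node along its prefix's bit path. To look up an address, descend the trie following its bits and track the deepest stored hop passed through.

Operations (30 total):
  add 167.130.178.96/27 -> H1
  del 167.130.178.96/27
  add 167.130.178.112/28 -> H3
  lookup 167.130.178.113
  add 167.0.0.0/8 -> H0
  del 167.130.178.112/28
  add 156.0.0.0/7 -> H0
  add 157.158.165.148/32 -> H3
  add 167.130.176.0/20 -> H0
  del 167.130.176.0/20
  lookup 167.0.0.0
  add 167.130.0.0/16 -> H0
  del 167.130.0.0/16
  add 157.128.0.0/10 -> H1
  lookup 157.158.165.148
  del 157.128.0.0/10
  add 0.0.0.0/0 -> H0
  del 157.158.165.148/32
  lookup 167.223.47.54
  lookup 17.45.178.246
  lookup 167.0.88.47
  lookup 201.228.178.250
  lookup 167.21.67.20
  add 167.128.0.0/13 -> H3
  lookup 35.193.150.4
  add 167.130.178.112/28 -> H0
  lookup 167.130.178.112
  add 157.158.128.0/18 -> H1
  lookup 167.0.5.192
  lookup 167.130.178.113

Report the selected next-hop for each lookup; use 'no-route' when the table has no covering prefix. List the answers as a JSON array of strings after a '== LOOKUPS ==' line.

Apply in order:
  add 167.130.178.96/27 -> H1 at depth 27
  del 167.130.178.96/27 (clear depth 27)
  add 167.130.178.112/28 -> H3 at depth 28
  lookup 167.130.178.113: bits 1010011110000010101100100111 walk d0:-→d1:-→d2:-→d3:-→d4:-→d5:-→d6:-→d7:-→d8:-→d9:-→d10:-→d11:-→d12:-→d13:-→d14:-→d15:-→d16:-→d17:-→d18:-→d19:-→d20:-→d21:-→d22:-→d23:-→d24:-→d25:-→d26:-→d27:-→d28:H3 -> H3
  add 167.0.0.0/8 -> H0 at depth 8
  del 167.130.178.112/28 (clear depth 28)
  add 156.0.0.0/7 -> H0 at depth 7
  add 157.158.165.148/32 -> H3 at depth 32
  add 167.130.176.0/20 -> H0 at depth 20
  del 167.130.176.0/20 (clear depth 20)
  lookup 167.0.0.0: bits 10100111 walk d0:-→d1:-→d2:-→d3:-→d4:-→d5:-→d6:-→d7:-→d8:H0 -> H0
  add 167.130.0.0/16 -> H0 at depth 16
  del 167.130.0.0/16 (clear depth 16)
  add 157.128.0.0/10 -> H1 at depth 10
  lookup 157.158.165.148: bits 10011101100111101010010110010100 walk d0:-→d1:-→d2:-→d3:-→d4:-→d5:-→d6:-→d7:H0→d8:-→d9:-→d10:H1→d11:-→d12:-→d13:-→d14:-→d15:-→d16:-→d17:-→d18:-→d19:-→d20:-→d21:-→d22:-→d23:-→d24:-→d25:-→d26:-→d27:-→d28:-→d29:-→d30:-→d31:-→d32:H3 -> H3
  del 157.128.0.0/10 (clear depth 10)
  add 0.0.0.0/0 -> H0 at depth 0
  del 157.158.165.148/32 (clear depth 32)
  lookup 167.223.47.54: bits 101001111 walk d0:H0→d1:-→d2:-→d3:-→d4:-→d5:-→d6:-→d7:-→d8:H0→d9:- -> H0
  lookup 17.45.178.246: bits ε walk d0:H0 -> H0
  lookup 167.0.88.47: bits 10100111 walk d0:H0→d1:-→d2:-→d3:-→d4:-→d5:-→d6:-→d7:-→d8:H0 -> H0
  lookup 201.228.178.250: bits 1 walk d0:H0→d1:- -> H0
  lookup 167.21.67.20: bits 10100111 walk d0:H0→d1:-→d2:-→d3:-→d4:-→d5:-→d6:-→d7:-→d8:H0 -> H0
  add 167.128.0.0/13 -> H3 at depth 13
  lookup 35.193.150.4: bits ε walk d0:H0 -> H0
  add 167.130.178.112/28 -> H0 at depth 28
  lookup 167.130.178.112: bits 1010011110000010101100100111 walk d0:H0→d1:-→d2:-→d3:-→d4:-→d5:-→d6:-→d7:-→d8:H0→d9:-→d10:-→d11:-→d12:-→d13:H3→d14:-→d15:-→d16:-→d17:-→d18:-→d19:-→d20:-→d21:-→d22:-→d23:-→d24:-→d25:-→d26:-→d27:-→d28:H0 -> H0
  add 157.158.128.0/18 -> H1 at depth 18
  lookup 167.0.5.192: bits 10100111 walk d0:H0→d1:-→d2:-→d3:-→d4:-→d5:-→d6:-→d7:-→d8:H0 -> H0
  lookup 167.130.178.113: bits 1010011110000010101100100111 walk d0:H0→d1:-→d2:-→d3:-→d4:-→d5:-→d6:-→d7:-→d8:H0→d9:-→d10:-→d11:-→d12:-→d13:H3→d14:-→d15:-→d16:-→d17:-→d18:-→d19:-→d20:-→d21:-→d22:-→d23:-→d24:-→d25:-→d26:-→d27:-→d28:H0 -> H0

== LOOKUPS ==
["H3","H0","H3","H0","H0","H0","H0","H0","H0","H0","H0","H0"]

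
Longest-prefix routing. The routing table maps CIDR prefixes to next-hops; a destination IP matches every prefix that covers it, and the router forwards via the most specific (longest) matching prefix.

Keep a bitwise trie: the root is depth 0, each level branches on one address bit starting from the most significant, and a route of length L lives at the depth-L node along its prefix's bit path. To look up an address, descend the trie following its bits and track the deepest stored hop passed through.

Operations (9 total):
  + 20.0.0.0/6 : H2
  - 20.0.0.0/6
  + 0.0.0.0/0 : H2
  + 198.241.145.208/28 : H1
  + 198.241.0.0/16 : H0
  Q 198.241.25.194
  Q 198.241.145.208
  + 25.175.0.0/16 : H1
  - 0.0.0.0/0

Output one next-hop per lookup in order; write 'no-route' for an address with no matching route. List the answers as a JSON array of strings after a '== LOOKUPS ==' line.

Process each operation:
  + 20.0.0.0/6 (H2) depth=6
  - 20.0.0.0/6 clear@6
  + 0.0.0.0/0 (H2) depth=0
  + 198.241.145.208/28 (H1) depth=28
  + 198.241.0.0/16 (H0) depth=16
  ? 198.241.25.194  path d0:H2→d1:-→d2:-→d3:-→d4:-→d5:-→d6:-→d7:-→d8:-→d9:-→d10:-→d11:-→d12:-→d13:-→d14:-→d15:-→d16:H0  best=H0
  ? 198.241.145.208  path d0:H2→d1:-→d2:-→d3:-→d4:-→d5:-→d6:-→d7:-→d8:-→d9:-→d10:-→d11:-→d12:-→d13:-→d14:-→d15:-→d16:H0→d17:-→d18:-→d19:-→d20:-→d21:-→d22:-→d23:-→d24:-→d25:-→d26:-→d27:-→d28:H1  best=H1
  + 25.175.0.0/16 (H1) depth=16
  - 0.0.0.0/0 clear@0

== LOOKUPS ==
["H0","H1"]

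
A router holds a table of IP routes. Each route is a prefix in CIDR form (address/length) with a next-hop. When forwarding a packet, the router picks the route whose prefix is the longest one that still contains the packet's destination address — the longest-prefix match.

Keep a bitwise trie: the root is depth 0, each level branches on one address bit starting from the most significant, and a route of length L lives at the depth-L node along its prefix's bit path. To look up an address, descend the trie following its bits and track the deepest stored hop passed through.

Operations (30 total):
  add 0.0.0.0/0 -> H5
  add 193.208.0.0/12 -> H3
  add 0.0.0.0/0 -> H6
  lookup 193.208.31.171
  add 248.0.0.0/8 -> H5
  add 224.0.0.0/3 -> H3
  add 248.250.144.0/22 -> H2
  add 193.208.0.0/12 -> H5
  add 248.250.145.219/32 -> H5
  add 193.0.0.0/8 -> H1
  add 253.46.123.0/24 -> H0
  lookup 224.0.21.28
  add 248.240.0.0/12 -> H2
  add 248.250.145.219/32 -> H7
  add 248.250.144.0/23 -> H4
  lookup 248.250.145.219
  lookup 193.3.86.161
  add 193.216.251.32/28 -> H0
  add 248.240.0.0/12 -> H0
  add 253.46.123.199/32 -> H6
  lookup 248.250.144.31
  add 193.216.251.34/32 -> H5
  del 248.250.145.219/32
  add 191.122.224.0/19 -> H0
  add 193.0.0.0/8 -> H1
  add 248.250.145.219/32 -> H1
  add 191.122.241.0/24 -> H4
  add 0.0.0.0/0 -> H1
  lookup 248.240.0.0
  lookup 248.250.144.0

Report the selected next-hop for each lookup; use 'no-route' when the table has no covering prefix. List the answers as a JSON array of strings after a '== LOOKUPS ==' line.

Trace:
  add 0.0.0.0/0 -> H5 at depth 0
  add 193.208.0.0/12 -> H3 at depth 12
  add 0.0.0.0/0 -> H6 at depth 0
  lookup 193.208.31.171: bits 110000011101 walk d0:H6→d1:-→d2:-→d3:-→d4:-→d5:-→d6:-→d7:-→d8:-→d9:-→d10:-→d11:-→d12:H3 -> H3
  add 248.0.0.0/8 -> H5 at depth 8
  add 224.0.0.0/3 -> H3 at depth 3
  add 248.250.144.0/22 -> H2 at depth 22
  add 193.208.0.0/12 -> H5 at depth 12
  add 248.250.145.219/32 -> H5 at depth 32
  add 193.0.0.0/8 -> H1 at depth 8
  add 253.46.123.0/24 -> H0 at depth 24
  lookup 224.0.21.28: bits 111 walk d0:H6→d1:-→d2:-→d3:H3 -> H3
  add 248.240.0.0/12 -> H2 at depth 12
  add 248.250.145.219/32 -> H7 at depth 32
  add 248.250.144.0/23 -> H4 at depth 23
  lookup 248.250.145.219: bits 11111000111110101001000111011011 walk d0:H6→d1:-→d2:-→d3:H3→d4:-→d5:-→d6:-→d7:-→d8:H5→d9:-→d10:-→d11:-→d12:H2→d13:-→d14:-→d15:-→d16:-→d17:-→d18:-→d19:-→d20:-→d21:-→d22:H2→d23:H4→d24:-→d25:-→d26:-→d27:-→d28:-→d29:-→d30:-→d31:-→d32:H7 -> H7
  lookup 193.3.86.161: bits 11000001 walk d0:H6→d1:-→d2:-→d3:-→d4:-→d5:-→d6:-→d7:-→d8:H1 -> H1
  add 193.216.251.32/28 -> H0 at depth 28
  add 248.240.0.0/12 -> H0 at depth 12
  add 253.46.123.199/32 -> H6 at depth 32
  lookup 248.250.144.31: bits 11111000111110101001000 walk d0:H6→d1:-→d2:-→d3:H3→d4:-→d5:-→d6:-→d7:-→d8:H5→d9:-→d10:-→d11:-→d12:H0→d13:-→d14:-→d15:-→d16:-→d17:-→d18:-→d19:-→d20:-→d21:-→d22:H2→d23:H4 -> H4
  add 193.216.251.34/32 -> H5 at depth 32
  - 248.250.145.219/32 clear@32
  add 191.122.224.0/19 -> H0 at depth 19
  add 193.0.0.0/8 -> H1 at depth 8
  add 248.250.145.219/32 -> H1 at depth 32
  add 191.122.241.0/24 -> H4 at depth 24
  add 0.0.0.0/0 -> H1 at depth 0
  lookup 248.240.0.0: bits 111110001111 walk d0:H1→d1:-→d2:-→d3:H3→d4:-→d5:-→d6:-→d7:-→d8:H5→d9:-→d10:-→d11:-→d12:H0 -> H0
  lookup 248.250.144.0: bits 11111000111110101001000 walk d0:H1→d1:-→d2:-→d3:H3→d4:-→d5:-→d6:-→d7:-→d8:H5→d9:-→d10:-→d11:-→d12:H0→d13:-→d14:-→d15:-→d16:-→d17:-→d18:-→d19:-→d20:-→d21:-→d22:H2→d23:H4 -> H4

== LOOKUPS ==
["H3","H3","H7","H1","H4","H0","H4"]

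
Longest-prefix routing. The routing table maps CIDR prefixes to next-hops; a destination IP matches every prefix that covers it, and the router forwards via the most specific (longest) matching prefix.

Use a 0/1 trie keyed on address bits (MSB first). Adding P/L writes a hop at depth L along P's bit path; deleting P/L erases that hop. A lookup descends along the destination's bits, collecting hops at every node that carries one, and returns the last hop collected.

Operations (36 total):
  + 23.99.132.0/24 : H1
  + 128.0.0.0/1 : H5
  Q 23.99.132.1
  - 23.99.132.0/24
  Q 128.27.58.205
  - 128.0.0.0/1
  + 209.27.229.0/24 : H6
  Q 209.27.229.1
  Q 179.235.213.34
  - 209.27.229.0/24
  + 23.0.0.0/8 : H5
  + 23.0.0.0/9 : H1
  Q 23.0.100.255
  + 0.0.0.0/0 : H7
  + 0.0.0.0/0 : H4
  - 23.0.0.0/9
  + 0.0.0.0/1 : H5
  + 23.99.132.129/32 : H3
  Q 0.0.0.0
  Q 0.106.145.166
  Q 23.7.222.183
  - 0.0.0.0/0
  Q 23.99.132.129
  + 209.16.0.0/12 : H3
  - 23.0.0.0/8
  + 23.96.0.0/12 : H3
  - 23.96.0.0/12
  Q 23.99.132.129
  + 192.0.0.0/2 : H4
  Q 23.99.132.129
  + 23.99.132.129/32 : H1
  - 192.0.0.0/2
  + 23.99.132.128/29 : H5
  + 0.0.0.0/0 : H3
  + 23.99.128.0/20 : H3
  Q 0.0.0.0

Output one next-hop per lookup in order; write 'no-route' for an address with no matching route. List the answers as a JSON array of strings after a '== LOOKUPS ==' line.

Process each operation:
  add 23.99.132.0/24 -> H1 at depth 24
  add 128.0.0.0/1 -> H5 at depth 1
  lookup 23.99.132.1: bits 000101110110001110000100 walk d0:-→d1:-→d2:-→d3:-→d4:-→d5:-→d6:-→d7:-→d8:-→d9:-→d10:-→d11:-→d12:-→d13:-→d14:-→d15:-→d16:-→d17:-→d18:-→d19:-→d20:-→d21:-→d22:-→d23:-→d24:H1 -> H1
  - 23.99.132.0/24 clear@24
  lookup 128.27.58.205: bits 1 walk d0:-→d1:H5 -> H5
  - 128.0.0.0/1 clear@1
  add 209.27.229.0/24 -> H6 at depth 24
  lookup 209.27.229.1: bits 110100010001101111100101 walk d0:-→d1:-→d2:-→d3:-→d4:-→d5:-→d6:-→d7:-→d8:-→d9:-→d10:-→d11:-→d12:-→d13:-→d14:-→d15:-→d16:-→d17:-→d18:-→d19:-→d20:-→d21:-→d22:-→d23:-→d24:H6 -> H6
  lookup 179.235.213.34: bits 1 walk d0:-→d1:- -> no-route
  - 209.27.229.0/24 clear@24
  add 23.0.0.0/8 -> H5 at depth 8
  add 23.0.0.0/9 -> H1 at depth 9
  lookup 23.0.100.255: bits 000101110 walk d0:-→d1:-→d2:-→d3:-→d4:-→d5:-→d6:-→d7:-→d8:H5→d9:H1 -> H1
  add 0.0.0.0/0 -> H7 at depth 0
  add 0.0.0.0/0 -> H4 at depth 0
  - 23.0.0.0/9 clear@9
  add 0.0.0.0/1 -> H5 at depth 1
  add 23.99.132.129/32 -> H3 at depth 32
  lookup 0.0.0.0: bits 000 walk d0:H4→d1:H5→d2:-→d3:- -> H5
  lookup 0.106.145.166: bits 000 walk d0:H4→d1:H5→d2:-→d3:- -> H5
  lookup 23.7.222.183: bits 000101110 walk d0:H4→d1:H5→d2:-→d3:-→d4:-→d5:-→d6:-→d7:-→d8:H5→d9:- -> H5
  - 0.0.0.0/0 clear@0
  lookup 23.99.132.129: bits 00010111011000111000010010000001 walk d0:-→d1:H5→d2:-→d3:-→d4:-→d5:-→d6:-→d7:-→d8:H5→d9:-→d10:-→d11:-→d12:-→d13:-→d14:-→d15:-→d16:-→d17:-→d18:-→d19:-→d20:-→d21:-→d22:-→d23:-→d24:-→d25:-→d26:-→d27:-→d28:-→d29:-→d30:-→d31:-→d32:H3 -> H3
  add 209.16.0.0/12 -> H3 at depth 12
  - 23.0.0.0/8 clear@8
  add 23.96.0.0/12 -> H3 at depth 12
  - 23.96.0.0/12 clear@12
  lookup 23.99.132.129: bits 00010111011000111000010010000001 walk d0:-→d1:H5→d2:-→d3:-→d4:-→d5:-→d6:-→d7:-→d8:-→d9:-→d10:-→d11:-→d12:-→d13:-→d14:-→d15:-→d16:-→d17:-→d18:-→d19:-→d20:-→d21:-→d22:-→d23:-→d24:-→d25:-→d26:-→d27:-→d28:-→d29:-→d30:-→d31:-→d32:H3 -> H3
  add 192.0.0.0/2 -> H4 at depth 2
  lookup 23.99.132.129: bits 00010111011000111000010010000001 walk d0:-→d1:H5→d2:-→d3:-→d4:-→d5:-→d6:-→d7:-→d8:-→d9:-→d10:-→d11:-→d12:-→d13:-→d14:-→d15:-→d16:-→d17:-→d18:-→d19:-→d20:-→d21:-→d22:-→d23:-→d24:-→d25:-→d26:-→d27:-→d28:-→d29:-→d30:-→d31:-→d32:H3 -> H3
  add 23.99.132.129/32 -> H1 at depth 32
  - 192.0.0.0/2 clear@2
  add 23.99.132.128/29 -> H5 at depth 29
  add 0.0.0.0/0 -> H3 at depth 0
  add 23.99.128.0/20 -> H3 at depth 20
  lookup 0.0.0.0: bits 000 walk d0:H3→d1:H5→d2:-→d3:- -> H5

== LOOKUPS ==
["H1","H5","H6","no-route","H1","H5","H5","H5","H3","H3","H3","H5"]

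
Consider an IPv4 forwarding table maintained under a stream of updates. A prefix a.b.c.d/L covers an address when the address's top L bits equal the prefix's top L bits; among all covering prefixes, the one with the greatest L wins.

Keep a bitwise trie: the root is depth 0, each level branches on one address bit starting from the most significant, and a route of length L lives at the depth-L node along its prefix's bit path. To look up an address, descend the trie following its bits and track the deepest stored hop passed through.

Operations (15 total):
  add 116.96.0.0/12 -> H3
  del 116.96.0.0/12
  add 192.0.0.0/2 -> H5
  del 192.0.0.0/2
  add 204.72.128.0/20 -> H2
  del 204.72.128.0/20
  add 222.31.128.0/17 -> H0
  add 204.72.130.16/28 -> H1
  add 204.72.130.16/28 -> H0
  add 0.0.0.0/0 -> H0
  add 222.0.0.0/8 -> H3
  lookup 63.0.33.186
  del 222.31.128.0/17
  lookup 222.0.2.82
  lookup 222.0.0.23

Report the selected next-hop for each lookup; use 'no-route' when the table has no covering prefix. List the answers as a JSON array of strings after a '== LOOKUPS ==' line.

Process each operation:
  add 116.96.0.0/12 -> H3 at depth 12
  del 116.96.0.0/12 (clear depth 12)
  add 192.0.0.0/2 -> H5 at depth 2
  del 192.0.0.0/2 (clear depth 2)
  add 204.72.128.0/20 -> H2 at depth 20
  del 204.72.128.0/20 (clear depth 20)
  add 222.31.128.0/17 -> H0 at depth 17
  add 204.72.130.16/28 -> H1 at depth 28
  add 204.72.130.16/28 -> H0 at depth 28
  add 0.0.0.0/0 -> H0 at depth 0
  add 222.0.0.0/8 -> H3 at depth 8
  ? 63.0.33.186  path d0:H0→d1:-  best=H0
  del 222.31.128.0/17 (clear depth 17)
  ? 222.0.2.82  path d0:H0→d1:-→d2:-→d3:-→d4:-→d5:-→d6:-→d7:-→d8:H3→d9:-→d10:-→d11:-  best=H3
  ? 222.0.0.23  path d0:H0→d1:-→d2:-→d3:-→d4:-→d5:-→d6:-→d7:-→d8:H3→d9:-→d10:-→d11:-  best=H3

== LOOKUPS ==
["H0","H3","H3"]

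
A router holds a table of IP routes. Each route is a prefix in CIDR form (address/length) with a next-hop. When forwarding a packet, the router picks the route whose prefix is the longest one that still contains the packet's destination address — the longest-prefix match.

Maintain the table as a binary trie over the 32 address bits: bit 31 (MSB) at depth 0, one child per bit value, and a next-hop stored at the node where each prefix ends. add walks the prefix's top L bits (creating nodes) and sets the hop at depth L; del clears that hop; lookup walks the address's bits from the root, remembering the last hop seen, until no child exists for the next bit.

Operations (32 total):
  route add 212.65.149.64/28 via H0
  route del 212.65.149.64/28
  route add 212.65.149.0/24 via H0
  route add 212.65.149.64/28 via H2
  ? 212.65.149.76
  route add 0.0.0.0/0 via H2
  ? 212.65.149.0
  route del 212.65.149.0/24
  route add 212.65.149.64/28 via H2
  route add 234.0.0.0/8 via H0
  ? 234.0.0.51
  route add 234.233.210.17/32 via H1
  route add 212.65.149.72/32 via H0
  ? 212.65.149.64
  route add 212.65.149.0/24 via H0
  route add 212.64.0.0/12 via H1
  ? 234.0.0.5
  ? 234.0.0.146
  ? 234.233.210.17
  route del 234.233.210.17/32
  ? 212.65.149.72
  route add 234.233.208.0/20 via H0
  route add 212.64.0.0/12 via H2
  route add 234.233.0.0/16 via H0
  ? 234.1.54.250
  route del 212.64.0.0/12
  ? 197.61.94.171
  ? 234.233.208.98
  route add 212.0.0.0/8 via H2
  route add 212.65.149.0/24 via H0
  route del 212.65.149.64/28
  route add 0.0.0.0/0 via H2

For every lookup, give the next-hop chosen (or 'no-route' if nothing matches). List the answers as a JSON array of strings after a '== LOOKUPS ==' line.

Process each operation:
  + 212.65.149.64/28 (H0) depth=28
  del 212.65.149.64/28 (clear depth 28)
  + 212.65.149.0/24 (H0) depth=24
  + 212.65.149.64/28 (H2) depth=28
  Q 212.65.149.76: descend 1101010001000001100101010100 ; hops seen [H0,H2] ; pick H2
  + 0.0.0.0/0 (H2) depth=0
  Q 212.65.149.0: descend 1101010001000001100101010 ; hops seen [H2,H0] ; pick H0
  del 212.65.149.0/24 (clear depth 24)
  + 212.65.149.64/28 (H2) depth=28
  + 234.0.0.0/8 (H0) depth=8
  Q 234.0.0.51: descend 11101010 ; hops seen [H2,H0] ; pick H0
  + 234.233.210.17/32 (H1) depth=32
  + 212.65.149.72/32 (H0) depth=32
  Q 212.65.149.64: descend 1101010001000001100101010100 ; hops seen [H2,H2] ; pick H2
  + 212.65.149.0/24 (H0) depth=24
  + 212.64.0.0/12 (H1) depth=12
  Q 234.0.0.5: descend 11101010 ; hops seen [H2,H0] ; pick H0
  Q 234.0.0.146: descend 11101010 ; hops seen [H2,H0] ; pick H0
  Q 234.233.210.17: descend 11101010111010011101001000010001 ; hops seen [H2,H0,H1] ; pick H1
  del 234.233.210.17/32 (clear depth 32)
  Q 212.65.149.72: descend 11010100010000011001010101001000 ; hops seen [H2,H1,H0,H2,H0] ; pick H0
  + 234.233.208.0/20 (H0) depth=20
  + 212.64.0.0/12 (H2) depth=12
  + 234.233.0.0/16 (H0) depth=16
  Q 234.1.54.250: descend 11101010 ; hops seen [H2,H0] ; pick H0
  del 212.64.0.0/12 (clear depth 12)
  Q 197.61.94.171: descend 110 ; hops seen [H2] ; pick H2
  Q 234.233.208.98: descend 1110101011101001110100 ; hops seen [H2,H0,H0,H0] ; pick H0
  + 212.0.0.0/8 (H2) depth=8
  + 212.65.149.0/24 (H0) depth=24
  del 212.65.149.64/28 (clear depth 28)
  + 0.0.0.0/0 (H2) depth=0

== LOOKUPS ==
["H2","H0","H0","H2","H0","H0","H1","H0","H0","H2","H0"]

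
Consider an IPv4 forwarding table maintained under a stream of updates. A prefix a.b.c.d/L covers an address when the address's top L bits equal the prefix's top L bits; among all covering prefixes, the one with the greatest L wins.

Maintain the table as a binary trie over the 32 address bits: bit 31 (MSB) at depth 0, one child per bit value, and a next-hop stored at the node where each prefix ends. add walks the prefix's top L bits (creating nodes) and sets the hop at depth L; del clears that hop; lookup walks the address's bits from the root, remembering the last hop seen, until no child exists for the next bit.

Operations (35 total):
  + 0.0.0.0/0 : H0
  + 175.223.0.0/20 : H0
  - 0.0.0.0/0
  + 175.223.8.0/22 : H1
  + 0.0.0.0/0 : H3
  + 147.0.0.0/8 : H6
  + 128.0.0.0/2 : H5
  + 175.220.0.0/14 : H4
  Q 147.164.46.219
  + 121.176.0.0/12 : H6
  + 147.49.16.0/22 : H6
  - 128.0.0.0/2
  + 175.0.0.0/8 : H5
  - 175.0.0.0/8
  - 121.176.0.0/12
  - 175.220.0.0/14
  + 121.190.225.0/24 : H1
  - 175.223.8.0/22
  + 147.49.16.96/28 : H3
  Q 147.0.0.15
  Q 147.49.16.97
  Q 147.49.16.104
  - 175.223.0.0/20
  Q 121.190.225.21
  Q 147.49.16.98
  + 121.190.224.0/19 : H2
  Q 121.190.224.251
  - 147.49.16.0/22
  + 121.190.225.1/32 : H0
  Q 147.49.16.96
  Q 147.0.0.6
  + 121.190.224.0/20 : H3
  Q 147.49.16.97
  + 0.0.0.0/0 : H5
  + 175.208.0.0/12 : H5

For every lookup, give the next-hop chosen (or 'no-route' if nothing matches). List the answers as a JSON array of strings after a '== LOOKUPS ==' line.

Trace:
  + 0.0.0.0/0 (H0) depth=0
  + 175.223.0.0/20 (H0) depth=20
  del 0.0.0.0/0 (clear depth 0)
  + 175.223.8.0/22 (H1) depth=22
  + 0.0.0.0/0 (H3) depth=0
  + 147.0.0.0/8 (H6) depth=8
  + 128.0.0.0/2 (H5) depth=2
  + 175.220.0.0/14 (H4) depth=14
  lookup 147.164.46.219: bits 10010011 walk d0:H3→d1:-→d2:H5→d3:-→d4:-→d5:-→d6:-→d7:-→d8:H6 -> H6
  + 121.176.0.0/12 (H6) depth=12
  + 147.49.16.0/22 (H6) depth=22
  del 128.0.0.0/2 (clear depth 2)
  + 175.0.0.0/8 (H5) depth=8
  del 175.0.0.0/8 (clear depth 8)
  del 121.176.0.0/12 (clear depth 12)
  del 175.220.0.0/14 (clear depth 14)
  + 121.190.225.0/24 (H1) depth=24
  del 175.223.8.0/22 (clear depth 22)
  + 147.49.16.96/28 (H3) depth=28
  lookup 147.0.0.15: bits 1001001100 walk d0:H3→d1:-→d2:-→d3:-→d4:-→d5:-→d6:-→d7:-→d8:H6→d9:-→d10:- -> H6
  lookup 147.49.16.97: bits 1001001100110001000100000110 walk d0:H3→d1:-→d2:-→d3:-→d4:-→d5:-→d6:-→d7:-→d8:H6→d9:-→d10:-→d11:-→d12:-→d13:-→d14:-→d15:-→d16:-→d17:-→d18:-→d19:-→d20:-→d21:-→d22:H6→d23:-→d24:-→d25:-→d26:-→d27:-→d28:H3 -> H3
  lookup 147.49.16.104: bits 1001001100110001000100000110 walk d0:H3→d1:-→d2:-→d3:-→d4:-→d5:-→d6:-→d7:-→d8:H6→d9:-→d10:-→d11:-→d12:-→d13:-→d14:-→d15:-→d16:-→d17:-→d18:-→d19:-→d20:-→d21:-→d22:H6→d23:-→d24:-→d25:-→d26:-→d27:-→d28:H3 -> H3
  del 175.223.0.0/20 (clear depth 20)
  lookup 121.190.225.21: bits 011110011011111011100001 walk d0:H3→d1:-→d2:-→d3:-→d4:-→d5:-→d6:-→d7:-→d8:-→d9:-→d10:-→d11:-→d12:-→d13:-→d14:-→d15:-→d16:-→d17:-→d18:-→d19:-→d20:-→d21:-→d22:-→d23:-→d24:H1 -> H1
  lookup 147.49.16.98: bits 1001001100110001000100000110 walk d0:H3→d1:-→d2:-→d3:-→d4:-→d5:-→d6:-→d7:-→d8:H6→d9:-→d10:-→d11:-→d12:-→d13:-→d14:-→d15:-→d16:-→d17:-→d18:-→d19:-→d20:-→d21:-→d22:H6→d23:-→d24:-→d25:-→d26:-→d27:-→d28:H3 -> H3
  + 121.190.224.0/19 (H2) depth=19
  lookup 121.190.224.251: bits 01111001101111101110000 walk d0:H3→d1:-→d2:-→d3:-→d4:-→d5:-→d6:-→d7:-→d8:-→d9:-→d10:-→d11:-→d12:-→d13:-→d14:-→d15:-→d16:-→d17:-→d18:-→d19:H2→d20:-→d21:-→d22:-→d23:- -> H2
  del 147.49.16.0/22 (clear depth 22)
  + 121.190.225.1/32 (H0) depth=32
  lookup 147.49.16.96: bits 1001001100110001000100000110 walk d0:H3→d1:-→d2:-→d3:-→d4:-→d5:-→d6:-→d7:-→d8:H6→d9:-→d10:-→d11:-→d12:-→d13:-→d14:-→d15:-→d16:-→d17:-→d18:-→d19:-→d20:-→d21:-→d22:-→d23:-→d24:-→d25:-→d26:-→d27:-→d28:H3 -> H3
  lookup 147.0.0.6: bits 1001001100 walk d0:H3→d1:-→d2:-→d3:-→d4:-→d5:-→d6:-→d7:-→d8:H6→d9:-→d10:- -> H6
  + 121.190.224.0/20 (H3) depth=20
  lookup 147.49.16.97: bits 1001001100110001000100000110 walk d0:H3→d1:-→d2:-→d3:-→d4:-→d5:-→d6:-→d7:-→d8:H6→d9:-→d10:-→d11:-→d12:-→d13:-→d14:-→d15:-→d16:-→d17:-→d18:-→d19:-→d20:-→d21:-→d22:-→d23:-→d24:-→d25:-→d26:-→d27:-→d28:H3 -> H3
  + 0.0.0.0/0 (H5) depth=0
  + 175.208.0.0/12 (H5) depth=12

== LOOKUPS ==
["H6","H6","H3","H3","H1","H3","H2","H3","H6","H3"]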